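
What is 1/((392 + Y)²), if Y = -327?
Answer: 1/4225 ≈ 0.00023669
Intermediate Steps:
1/((392 + Y)²) = 1/((392 - 327)²) = 1/(65²) = 1/4225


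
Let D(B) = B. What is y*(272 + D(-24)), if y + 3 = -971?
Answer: -241552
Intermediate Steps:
y = -974 (y = -3 - 971 = -974)
y*(272 + D(-24)) = -974*(272 - 24) = -974*248 = -241552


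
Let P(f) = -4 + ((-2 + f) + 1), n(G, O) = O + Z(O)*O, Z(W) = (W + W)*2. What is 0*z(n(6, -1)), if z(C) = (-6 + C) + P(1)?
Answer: 0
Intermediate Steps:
Z(W) = 4*W (Z(W) = (2*W)*2 = 4*W)
n(G, O) = O + 4*O**2 (n(G, O) = O + (4*O)*O = O + 4*O**2)
P(f) = -5 + f (P(f) = -4 + (-1 + f) = -5 + f)
z(C) = -10 + C (z(C) = (-6 + C) + (-5 + 1) = (-6 + C) - 4 = -10 + C)
0*z(n(6, -1)) = 0*(-10 - (1 + 4*(-1))) = 0*(-10 - (1 - 4)) = 0*(-10 - 1*(-3)) = 0*(-10 + 3) = 0*(-7) = 0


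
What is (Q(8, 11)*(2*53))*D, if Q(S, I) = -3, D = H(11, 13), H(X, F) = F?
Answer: -4134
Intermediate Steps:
D = 13
(Q(8, 11)*(2*53))*D = -6*53*13 = -3*106*13 = -318*13 = -4134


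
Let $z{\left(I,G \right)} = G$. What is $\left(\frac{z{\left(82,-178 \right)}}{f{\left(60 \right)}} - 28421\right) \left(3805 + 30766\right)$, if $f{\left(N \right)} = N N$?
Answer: $- \frac{1768579380619}{1800} \approx -9.8254 \cdot 10^{8}$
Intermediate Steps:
$f{\left(N \right)} = N^{2}$
$\left(\frac{z{\left(82,-178 \right)}}{f{\left(60 \right)}} - 28421\right) \left(3805 + 30766\right) = \left(- \frac{178}{60^{2}} - 28421\right) \left(3805 + 30766\right) = \left(- \frac{178}{3600} - 28421\right) 34571 = \left(\left(-178\right) \frac{1}{3600} - 28421\right) 34571 = \left(- \frac{89}{1800} - 28421\right) 34571 = \left(- \frac{51157889}{1800}\right) 34571 = - \frac{1768579380619}{1800}$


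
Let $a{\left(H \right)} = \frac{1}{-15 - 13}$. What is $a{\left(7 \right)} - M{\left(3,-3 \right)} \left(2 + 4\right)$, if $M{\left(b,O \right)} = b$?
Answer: $- \frac{505}{28} \approx -18.036$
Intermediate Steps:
$a{\left(H \right)} = - \frac{1}{28}$ ($a{\left(H \right)} = \frac{1}{-28} = - \frac{1}{28}$)
$a{\left(7 \right)} - M{\left(3,-3 \right)} \left(2 + 4\right) = - \frac{1}{28} - 3 \left(2 + 4\right) = - \frac{1}{28} - 3 \cdot 6 = - \frac{1}{28} - 18 = - \frac{505}{28}$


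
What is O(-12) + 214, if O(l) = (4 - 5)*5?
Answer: 209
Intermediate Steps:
O(l) = -5 (O(l) = -1*5 = -5)
O(-12) + 214 = -5 + 214 = 209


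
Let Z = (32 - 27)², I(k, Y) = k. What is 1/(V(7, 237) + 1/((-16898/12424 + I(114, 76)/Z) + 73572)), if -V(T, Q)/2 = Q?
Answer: -11426228543/5416032174082 ≈ -0.0021097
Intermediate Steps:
V(T, Q) = -2*Q
Z = 25 (Z = 5² = 25)
1/(V(7, 237) + 1/((-16898/12424 + I(114, 76)/Z) + 73572)) = 1/(-2*237 + 1/((-16898/12424 + 114/25) + 73572)) = 1/(-474 + 1/((-16898*1/12424 + 114*(1/25)) + 73572)) = 1/(-474 + 1/((-8449/6212 + 114/25) + 73572)) = 1/(-474 + 1/(496943/155300 + 73572)) = 1/(-474 + 1/(11426228543/155300)) = 1/(-474 + 155300/11426228543) = 1/(-5416032174082/11426228543) = -11426228543/5416032174082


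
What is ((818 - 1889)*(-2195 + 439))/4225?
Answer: 1880676/4225 ≈ 445.13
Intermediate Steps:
((818 - 1889)*(-2195 + 439))/4225 = -1071*(-1756)*(1/4225) = 1880676*(1/4225) = 1880676/4225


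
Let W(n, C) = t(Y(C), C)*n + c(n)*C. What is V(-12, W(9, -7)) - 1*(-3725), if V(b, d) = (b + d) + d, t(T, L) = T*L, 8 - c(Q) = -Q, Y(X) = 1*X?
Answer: 4357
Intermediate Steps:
Y(X) = X
c(Q) = 8 + Q (c(Q) = 8 - (-1)*Q = 8 + Q)
t(T, L) = L*T
W(n, C) = C*(8 + n) + n*C² (W(n, C) = (C*C)*n + (8 + n)*C = C²*n + C*(8 + n) = n*C² + C*(8 + n) = C*(8 + n) + n*C²)
V(b, d) = b + 2*d
V(-12, W(9, -7)) - 1*(-3725) = (-12 + 2*(-7*(8 + 9 - 7*9))) - 1*(-3725) = (-12 + 2*(-7*(8 + 9 - 63))) + 3725 = (-12 + 2*(-7*(-46))) + 3725 = (-12 + 2*322) + 3725 = (-12 + 644) + 3725 = 632 + 3725 = 4357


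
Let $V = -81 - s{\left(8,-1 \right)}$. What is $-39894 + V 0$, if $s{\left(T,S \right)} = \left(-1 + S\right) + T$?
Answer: $-39894$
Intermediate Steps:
$s{\left(T,S \right)} = -1 + S + T$
$V = -87$ ($V = -81 - \left(-1 - 1 + 8\right) = -81 - 6 = -87$)
$-39894 + V 0 = -39894 - 0 = -39894 + 0 = -39894$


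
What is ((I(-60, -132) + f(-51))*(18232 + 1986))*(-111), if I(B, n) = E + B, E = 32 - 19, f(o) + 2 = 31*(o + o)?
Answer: 7206119778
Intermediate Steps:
f(o) = -2 + 62*o (f(o) = -2 + 31*(o + o) = -2 + 31*(2*o) = -2 + 62*o)
E = 13
I(B, n) = 13 + B
((I(-60, -132) + f(-51))*(18232 + 1986))*(-111) = (((13 - 60) + (-2 + 62*(-51)))*(18232 + 1986))*(-111) = ((-47 + (-2 - 3162))*20218)*(-111) = ((-47 - 3164)*20218)*(-111) = -3211*20218*(-111) = -64919998*(-111) = 7206119778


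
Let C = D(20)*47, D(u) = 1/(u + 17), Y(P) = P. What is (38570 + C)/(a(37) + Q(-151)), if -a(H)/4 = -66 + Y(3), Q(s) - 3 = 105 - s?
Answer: 1427137/18907 ≈ 75.482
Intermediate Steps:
Q(s) = 108 - s (Q(s) = 3 + (105 - s) = 108 - s)
D(u) = 1/(17 + u)
a(H) = 252 (a(H) = -4*(-66 + 3) = -4*(-63) = 252)
C = 47/37 (C = 47/(17 + 20) = 47/37 ≈ 1.2703)
(38570 + C)/(a(37) + Q(-151)) = (38570 + 47/37)/(252 + (108 - 1*(-151))) = 1427137/(37*(252 + (108 + 151))) = 1427137/(37*(252 + 259)) = (1427137/37)/511 = (1427137/37)*(1/511) = 1427137/18907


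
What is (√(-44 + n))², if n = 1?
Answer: -43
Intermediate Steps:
(√(-44 + n))² = (√(-44 + 1))² = (√(-43))² = (I*√43)² = -43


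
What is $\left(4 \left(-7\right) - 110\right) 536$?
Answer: $-73968$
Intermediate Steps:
$\left(4 \left(-7\right) - 110\right) 536 = \left(-28 + \left(-751 + 641\right)\right) 536 = \left(-28 - 110\right) 536 = \left(-138\right) 536 = -73968$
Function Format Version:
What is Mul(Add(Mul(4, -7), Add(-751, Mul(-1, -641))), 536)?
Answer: -73968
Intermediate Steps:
Mul(Add(Mul(4, -7), Add(-751, Mul(-1, -641))), 536) = Mul(Add(-28, Add(-751, 641)), 536) = Mul(Add(-28, -110), 536) = Mul(-138, 536) = -73968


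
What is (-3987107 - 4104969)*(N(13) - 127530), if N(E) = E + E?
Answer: 1031772058304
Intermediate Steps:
N(E) = 2*E
(-3987107 - 4104969)*(N(13) - 127530) = (-3987107 - 4104969)*(2*13 - 127530) = -8092076*(26 - 127530) = -8092076*(-127504) = 1031772058304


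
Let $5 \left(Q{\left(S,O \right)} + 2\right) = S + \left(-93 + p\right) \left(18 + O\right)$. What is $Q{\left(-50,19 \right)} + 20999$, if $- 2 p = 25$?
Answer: $\frac{202063}{10} \approx 20206.0$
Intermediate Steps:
$p = - \frac{25}{2}$ ($p = \left(- \frac{1}{2}\right) 25 = - \frac{25}{2} \approx -12.5$)
$Q{\left(S,O \right)} = - \frac{1909}{5} - \frac{211 O}{10} + \frac{S}{5}$ ($Q{\left(S,O \right)} = -2 + \frac{S + \left(-93 - \frac{25}{2}\right) \left(18 + O\right)}{5} = -2 + \frac{S - \frac{211 \left(18 + O\right)}{2}}{5} = -2 + \frac{S - \left(1899 + \frac{211 O}{2}\right)}{5} = -2 + \frac{-1899 + S - \frac{211 O}{2}}{5} = -2 - \left(\frac{1899}{5} - \frac{S}{5} + \frac{211 O}{10}\right) = - \frac{1909}{5} - \frac{211 O}{10} + \frac{S}{5}$)
$Q{\left(-50,19 \right)} + 20999 = \left(- \frac{1909}{5} - \frac{4009}{10} + \frac{1}{5} \left(-50\right)\right) + 20999 = \left(- \frac{1909}{5} - \frac{4009}{10} - 10\right) + 20999 = - \frac{7927}{10} + 20999 = \frac{202063}{10}$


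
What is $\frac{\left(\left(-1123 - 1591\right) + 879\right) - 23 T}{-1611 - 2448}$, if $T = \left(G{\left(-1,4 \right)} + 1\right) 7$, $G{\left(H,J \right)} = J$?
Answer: $\frac{80}{123} \approx 0.65041$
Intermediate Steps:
$T = 35$ ($T = \left(4 + 1\right) 7 = 5 \cdot 7 = 35$)
$\frac{\left(\left(-1123 - 1591\right) + 879\right) - 23 T}{-1611 - 2448} = \frac{\left(\left(-1123 - 1591\right) + 879\right) - 805}{-1611 - 2448} = \frac{\left(-2714 + 879\right) - 805}{-4059} = \left(-1835 - 805\right) \left(- \frac{1}{4059}\right) = \left(-2640\right) \left(- \frac{1}{4059}\right) = \frac{80}{123}$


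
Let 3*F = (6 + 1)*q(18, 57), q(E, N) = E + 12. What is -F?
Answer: -70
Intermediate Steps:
q(E, N) = 12 + E
F = 70 (F = ((6 + 1)*(12 + 18))/3 = (7*30)/3 = (⅓)*210 = 70)
-F = -1*70 = -70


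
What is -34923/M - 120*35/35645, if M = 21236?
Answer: -266804307/151391444 ≈ -1.7623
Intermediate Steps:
-34923/M - 120*35/35645 = -34923/21236 - 120*35/35645 = -34923*1/21236 - 4200*1/35645 = -34923/21236 - 840/7129 = -266804307/151391444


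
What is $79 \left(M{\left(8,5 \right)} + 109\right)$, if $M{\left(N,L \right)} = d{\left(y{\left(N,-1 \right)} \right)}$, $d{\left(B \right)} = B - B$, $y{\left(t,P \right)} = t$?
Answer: $8611$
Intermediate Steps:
$d{\left(B \right)} = 0$
$M{\left(N,L \right)} = 0$
$79 \left(M{\left(8,5 \right)} + 109\right) = 79 \left(0 + 109\right) = 79 \cdot 109 = 8611$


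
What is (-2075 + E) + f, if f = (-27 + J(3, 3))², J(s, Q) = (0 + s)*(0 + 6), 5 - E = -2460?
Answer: 471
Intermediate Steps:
E = 2465 (E = 5 - 1*(-2460) = 5 + 2460 = 2465)
J(s, Q) = 6*s (J(s, Q) = s*6 = 6*s)
f = 81 (f = (-27 + 6*3)² = (-27 + 18)² = (-9)² = 81)
(-2075 + E) + f = (-2075 + 2465) + 81 = 390 + 81 = 471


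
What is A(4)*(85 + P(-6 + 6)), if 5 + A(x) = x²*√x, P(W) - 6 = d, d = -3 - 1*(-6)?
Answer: 2538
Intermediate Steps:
d = 3 (d = -3 + 6 = 3)
P(W) = 9 (P(W) = 6 + 3 = 9)
A(x) = -5 + x^(5/2) (A(x) = -5 + x²*√x = -5 + x^(5/2))
A(4)*(85 + P(-6 + 6)) = (-5 + 4^(5/2))*(85 + 9) = (-5 + 32)*94 = 27*94 = 2538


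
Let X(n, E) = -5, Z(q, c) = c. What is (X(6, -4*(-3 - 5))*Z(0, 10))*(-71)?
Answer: 3550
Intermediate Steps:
(X(6, -4*(-3 - 5))*Z(0, 10))*(-71) = -5*10*(-71) = -50*(-71) = 3550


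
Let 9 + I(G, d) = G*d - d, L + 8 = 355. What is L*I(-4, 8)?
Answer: -17003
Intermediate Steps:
L = 347 (L = -8 + 355 = 347)
I(G, d) = -9 - d + G*d (I(G, d) = -9 + (G*d - d) = -9 + (-d + G*d) = -9 - d + G*d)
L*I(-4, 8) = 347*(-9 - 1*8 - 4*8) = 347*(-9 - 8 - 32) = 347*(-49) = -17003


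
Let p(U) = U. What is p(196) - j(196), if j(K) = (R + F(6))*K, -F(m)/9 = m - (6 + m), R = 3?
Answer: -10976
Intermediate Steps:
F(m) = 54 (F(m) = -9*(m - (6 + m)) = -9*(m + (-6 - m)) = -9*(-6) = 54)
j(K) = 57*K (j(K) = (3 + 54)*K = 57*K)
p(196) - j(196) = 196 - 57*196 = 196 - 1*11172 = 196 - 11172 = -10976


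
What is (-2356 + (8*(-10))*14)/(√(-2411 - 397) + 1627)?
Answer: -5655452/2649937 + 20856*I*√78/2649937 ≈ -2.1342 + 0.069509*I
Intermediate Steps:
(-2356 + (8*(-10))*14)/(√(-2411 - 397) + 1627) = (-2356 - 80*14)/(√(-2808) + 1627) = (-2356 - 1120)/(6*I*√78 + 1627) = -3476/(1627 + 6*I*√78)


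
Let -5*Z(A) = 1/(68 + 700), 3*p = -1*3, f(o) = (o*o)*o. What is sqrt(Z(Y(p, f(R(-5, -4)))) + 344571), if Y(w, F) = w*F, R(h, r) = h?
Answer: sqrt(19847289585)/240 ≈ 587.00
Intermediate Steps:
f(o) = o**3 (f(o) = o**2*o = o**3)
p = -1 (p = (-1*3)/3 = (1/3)*(-3) = -1)
Y(w, F) = F*w
Z(A) = -1/3840 (Z(A) = -1/(5*(68 + 700)) = -1/5/768 = -1/5*1/768 = -1/3840)
sqrt(Z(Y(p, f(R(-5, -4)))) + 344571) = sqrt(-1/3840 + 344571) = sqrt(1323152639/3840) = sqrt(19847289585)/240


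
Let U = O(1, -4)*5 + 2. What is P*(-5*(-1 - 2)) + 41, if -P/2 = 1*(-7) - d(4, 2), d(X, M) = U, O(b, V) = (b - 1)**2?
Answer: 311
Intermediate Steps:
O(b, V) = (-1 + b)**2
U = 2 (U = (-1 + 1)**2*5 + 2 = 0**2*5 + 2 = 0*5 + 2 = 0 + 2 = 2)
d(X, M) = 2
P = 18 (P = -2*(1*(-7) - 1*2) = -2*(-7 - 2) = -2*(-9) = 18)
P*(-5*(-1 - 2)) + 41 = 18*(-5*(-1 - 2)) + 41 = 18*(-5*(-3)) + 41 = 18*15 + 41 = 270 + 41 = 311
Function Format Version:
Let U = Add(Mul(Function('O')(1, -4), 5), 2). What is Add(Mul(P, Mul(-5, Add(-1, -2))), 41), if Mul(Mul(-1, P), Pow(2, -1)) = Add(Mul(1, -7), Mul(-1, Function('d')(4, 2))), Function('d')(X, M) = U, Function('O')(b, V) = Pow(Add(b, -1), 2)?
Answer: 311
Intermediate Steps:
Function('O')(b, V) = Pow(Add(-1, b), 2)
U = 2 (U = Add(Mul(Pow(Add(-1, 1), 2), 5), 2) = Add(Mul(Pow(0, 2), 5), 2) = Add(Mul(0, 5), 2) = Add(0, 2) = 2)
Function('d')(X, M) = 2
P = 18 (P = Mul(-2, Add(Mul(1, -7), Mul(-1, 2))) = Mul(-2, Add(-7, -2)) = Mul(-2, -9) = 18)
Add(Mul(P, Mul(-5, Add(-1, -2))), 41) = Add(Mul(18, Mul(-5, Add(-1, -2))), 41) = Add(Mul(18, Mul(-5, -3)), 41) = Add(Mul(18, 15), 41) = Add(270, 41) = 311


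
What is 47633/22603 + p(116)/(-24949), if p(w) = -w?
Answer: 1191017665/563922247 ≈ 2.1120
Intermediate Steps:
47633/22603 + p(116)/(-24949) = 47633/22603 - 1*116/(-24949) = 47633*(1/22603) - 116*(-1/24949) = 47633/22603 + 116/24949 = 1191017665/563922247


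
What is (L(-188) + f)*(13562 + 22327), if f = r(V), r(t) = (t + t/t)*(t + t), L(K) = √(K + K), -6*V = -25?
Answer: 9271325/6 + 71778*I*√94 ≈ 1.5452e+6 + 6.9591e+5*I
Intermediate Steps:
V = 25/6 (V = -⅙*(-25) = 25/6 ≈ 4.1667)
L(K) = √2*√K (L(K) = √(2*K) = √2*√K)
r(t) = 2*t*(1 + t) (r(t) = (t + 1)*(2*t) = (1 + t)*(2*t) = 2*t*(1 + t))
f = 775/18 (f = 2*(25/6)*(1 + 25/6) = 2*(25/6)*(31/6) = 775/18 ≈ 43.056)
(L(-188) + f)*(13562 + 22327) = (√2*√(-188) + 775/18)*(13562 + 22327) = (√2*(2*I*√47) + 775/18)*35889 = (2*I*√94 + 775/18)*35889 = (775/18 + 2*I*√94)*35889 = 9271325/6 + 71778*I*√94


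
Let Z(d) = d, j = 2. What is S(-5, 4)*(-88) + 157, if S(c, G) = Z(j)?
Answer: -19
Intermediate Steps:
S(c, G) = 2
S(-5, 4)*(-88) + 157 = 2*(-88) + 157 = -176 + 157 = -19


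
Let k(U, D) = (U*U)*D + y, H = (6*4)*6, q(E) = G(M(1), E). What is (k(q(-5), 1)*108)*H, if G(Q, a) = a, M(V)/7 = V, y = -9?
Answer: 248832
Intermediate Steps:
M(V) = 7*V
q(E) = E
H = 144 (H = 24*6 = 144)
k(U, D) = -9 + D*U² (k(U, D) = (U*U)*D - 9 = U²*D - 9 = D*U² - 9 = -9 + D*U²)
(k(q(-5), 1)*108)*H = ((-9 + 1*(-5)²)*108)*144 = ((-9 + 1*25)*108)*144 = ((-9 + 25)*108)*144 = (16*108)*144 = 1728*144 = 248832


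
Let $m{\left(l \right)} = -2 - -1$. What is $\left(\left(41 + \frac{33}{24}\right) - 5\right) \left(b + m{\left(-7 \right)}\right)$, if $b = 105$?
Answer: $3887$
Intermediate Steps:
$m{\left(l \right)} = -1$ ($m{\left(l \right)} = -2 + 1 = -1$)
$\left(\left(41 + \frac{33}{24}\right) - 5\right) \left(b + m{\left(-7 \right)}\right) = \left(\left(41 + \frac{33}{24}\right) - 5\right) \left(105 - 1\right) = \left(\left(41 + 33 \cdot \frac{1}{24}\right) - 5\right) 104 = \left(\left(41 + \frac{11}{8}\right) - 5\right) 104 = \left(\frac{339}{8} - 5\right) 104 = \frac{299}{8} \cdot 104 = 3887$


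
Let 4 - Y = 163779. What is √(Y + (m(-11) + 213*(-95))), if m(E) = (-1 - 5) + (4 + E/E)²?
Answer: I*√183991 ≈ 428.94*I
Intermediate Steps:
Y = -163775 (Y = 4 - 1*163779 = 4 - 163779 = -163775)
m(E) = 19 (m(E) = -6 + (4 + 1)² = -6 + 5² = -6 + 25 = 19)
√(Y + (m(-11) + 213*(-95))) = √(-163775 + (19 + 213*(-95))) = √(-163775 + (19 - 20235)) = √(-163775 - 20216) = √(-183991) = I*√183991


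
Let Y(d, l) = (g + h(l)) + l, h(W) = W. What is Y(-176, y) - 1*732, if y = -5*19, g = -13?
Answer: -935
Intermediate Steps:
y = -95
Y(d, l) = -13 + 2*l (Y(d, l) = (-13 + l) + l = -13 + 2*l)
Y(-176, y) - 1*732 = (-13 + 2*(-95)) - 1*732 = (-13 - 190) - 732 = -203 - 732 = -935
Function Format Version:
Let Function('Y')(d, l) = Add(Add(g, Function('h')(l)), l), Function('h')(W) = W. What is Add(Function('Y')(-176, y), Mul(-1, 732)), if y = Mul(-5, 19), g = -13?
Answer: -935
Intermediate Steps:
y = -95
Function('Y')(d, l) = Add(-13, Mul(2, l)) (Function('Y')(d, l) = Add(Add(-13, l), l) = Add(-13, Mul(2, l)))
Add(Function('Y')(-176, y), Mul(-1, 732)) = Add(Add(-13, Mul(2, -95)), Mul(-1, 732)) = Add(Add(-13, -190), -732) = Add(-203, -732) = -935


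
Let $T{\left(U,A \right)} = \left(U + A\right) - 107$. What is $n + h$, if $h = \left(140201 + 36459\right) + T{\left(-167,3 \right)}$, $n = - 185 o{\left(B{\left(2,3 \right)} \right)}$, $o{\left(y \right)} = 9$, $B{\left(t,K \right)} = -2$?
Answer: $174724$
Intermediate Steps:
$T{\left(U,A \right)} = -107 + A + U$ ($T{\left(U,A \right)} = \left(A + U\right) - 107 = -107 + A + U$)
$n = -1665$ ($n = \left(-185\right) 9 = -1665$)
$h = 176389$ ($h = \left(140201 + 36459\right) - 271 = 176660 - 271 = 176389$)
$n + h = -1665 + 176389 = 174724$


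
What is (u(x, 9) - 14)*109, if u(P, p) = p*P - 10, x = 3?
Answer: 327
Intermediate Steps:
u(P, p) = -10 + P*p (u(P, p) = P*p - 10 = -10 + P*p)
(u(x, 9) - 14)*109 = ((-10 + 3*9) - 14)*109 = ((-10 + 27) - 14)*109 = (17 - 14)*109 = 3*109 = 327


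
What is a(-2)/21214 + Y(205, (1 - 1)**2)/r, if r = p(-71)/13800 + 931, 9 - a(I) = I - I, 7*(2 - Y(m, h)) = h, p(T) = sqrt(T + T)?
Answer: 4504031404740639/1750854689059386194 - 13800*I*sqrt(142)/82532982420071 ≈ 0.0025725 - 1.9925e-9*I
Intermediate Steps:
p(T) = sqrt(2)*sqrt(T) (p(T) = sqrt(2*T) = sqrt(2)*sqrt(T))
Y(m, h) = 2 - h/7
a(I) = 9 (a(I) = 9 - (I - I) = 9 - 1*0 = 9 + 0 = 9)
r = 931 + I*sqrt(142)/13800 (r = (sqrt(2)*sqrt(-71))/13800 + 931 = (sqrt(2)*(I*sqrt(71)))*(1/13800) + 931 = (I*sqrt(142))*(1/13800) + 931 = I*sqrt(142)/13800 + 931 = 931 + I*sqrt(142)/13800 ≈ 931.0 + 0.00086351*I)
a(-2)/21214 + Y(205, (1 - 1)**2)/r = 9/21214 + (2 - (1 - 1)**2/7)/(931 + I*sqrt(142)/13800) = 9*(1/21214) + (2 - 1/7*0**2)/(931 + I*sqrt(142)/13800) = 9/21214 + (2 - 1/7*0)/(931 + I*sqrt(142)/13800) = 9/21214 + (2 + 0)/(931 + I*sqrt(142)/13800) = 9/21214 + 2/(931 + I*sqrt(142)/13800)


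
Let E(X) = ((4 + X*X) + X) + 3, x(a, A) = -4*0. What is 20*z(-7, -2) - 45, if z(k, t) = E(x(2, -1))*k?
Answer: -1025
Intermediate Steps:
x(a, A) = 0
E(X) = 7 + X + X² (E(X) = ((4 + X²) + X) + 3 = (4 + X + X²) + 3 = 7 + X + X²)
z(k, t) = 7*k (z(k, t) = (7 + 0 + 0²)*k = (7 + 0 + 0)*k = 7*k)
20*z(-7, -2) - 45 = 20*(7*(-7)) - 45 = 20*(-49) - 45 = -980 - 45 = -1025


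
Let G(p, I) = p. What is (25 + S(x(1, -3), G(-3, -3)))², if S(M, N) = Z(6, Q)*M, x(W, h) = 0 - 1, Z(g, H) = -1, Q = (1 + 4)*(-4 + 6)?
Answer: 676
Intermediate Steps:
Q = 10 (Q = 5*2 = 10)
x(W, h) = -1
S(M, N) = -M
(25 + S(x(1, -3), G(-3, -3)))² = (25 - 1*(-1))² = (25 + 1)² = 26² = 676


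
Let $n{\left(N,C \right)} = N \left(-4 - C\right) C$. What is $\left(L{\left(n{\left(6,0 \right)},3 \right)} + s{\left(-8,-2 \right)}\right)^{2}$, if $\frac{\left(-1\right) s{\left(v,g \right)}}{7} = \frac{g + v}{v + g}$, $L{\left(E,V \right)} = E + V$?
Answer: $16$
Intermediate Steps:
$n{\left(N,C \right)} = C N \left(-4 - C\right)$
$s{\left(v,g \right)} = -7$ ($s{\left(v,g \right)} = - 7 \frac{g + v}{v + g} = - 7 \frac{g + v}{g + v} = \left(-7\right) 1 = -7$)
$\left(L{\left(n{\left(6,0 \right)},3 \right)} + s{\left(-8,-2 \right)}\right)^{2} = \left(\left(\left(-1\right) 0 \cdot 6 \left(4 + 0\right) + 3\right) - 7\right)^{2} = \left(\left(\left(-1\right) 0 \cdot 6 \cdot 4 + 3\right) - 7\right)^{2} = \left(\left(0 + 3\right) - 7\right)^{2} = \left(3 - 7\right)^{2} = \left(-4\right)^{2} = 16$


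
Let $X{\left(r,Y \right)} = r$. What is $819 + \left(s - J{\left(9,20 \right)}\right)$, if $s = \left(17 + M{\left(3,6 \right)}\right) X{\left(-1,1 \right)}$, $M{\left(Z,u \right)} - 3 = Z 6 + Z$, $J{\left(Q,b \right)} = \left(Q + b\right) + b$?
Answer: $729$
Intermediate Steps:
$J{\left(Q,b \right)} = Q + 2 b$
$M{\left(Z,u \right)} = 3 + 7 Z$ ($M{\left(Z,u \right)} = 3 + \left(Z 6 + Z\right) = 3 + \left(6 Z + Z\right) = 3 + 7 Z$)
$s = -41$ ($s = \left(17 + \left(3 + 7 \cdot 3\right)\right) \left(-1\right) = \left(17 + \left(3 + 21\right)\right) \left(-1\right) = \left(17 + 24\right) \left(-1\right) = 41 \left(-1\right) = -41$)
$819 + \left(s - J{\left(9,20 \right)}\right) = 819 - \left(50 + 40\right) = 819 - 90 = 729$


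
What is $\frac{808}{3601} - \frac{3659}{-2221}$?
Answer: $\frac{14970627}{7997821} \approx 1.8718$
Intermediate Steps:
$\frac{808}{3601} - \frac{3659}{-2221} = 808 \cdot \frac{1}{3601} - - \frac{3659}{2221} = \frac{808}{3601} + \frac{3659}{2221} = \frac{14970627}{7997821}$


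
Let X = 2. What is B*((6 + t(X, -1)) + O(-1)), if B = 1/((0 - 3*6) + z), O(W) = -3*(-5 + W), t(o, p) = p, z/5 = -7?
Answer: -23/53 ≈ -0.43396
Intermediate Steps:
z = -35 (z = 5*(-7) = -35)
O(W) = 15 - 3*W
B = -1/53 (B = 1/((0 - 3*6) - 35) = 1/((0 - 18) - 35) = 1/(-18 - 35) = 1/(-53) = -1/53 ≈ -0.018868)
B*((6 + t(X, -1)) + O(-1)) = -((6 - 1) + (15 - 3*(-1)))/53 = -(5 + (15 + 3))/53 = -(5 + 18)/53 = -1/53*23 = -23/53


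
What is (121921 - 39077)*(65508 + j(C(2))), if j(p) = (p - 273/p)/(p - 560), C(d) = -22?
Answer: 17371654521173/3201 ≈ 5.4269e+9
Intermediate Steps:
j(p) = (p - 273/p)/(-560 + p)
(121921 - 39077)*(65508 + j(C(2))) = (121921 - 39077)*(65508 + (-273 + (-22)**2)/((-22)*(-560 - 22))) = 82844*(65508 - 1/22*(-273 + 484)/(-582)) = 82844*(65508 - 1/22*(-1/582)*211) = 82844*(65508 + 211/12804) = 82844*(838764643/12804) = 17371654521173/3201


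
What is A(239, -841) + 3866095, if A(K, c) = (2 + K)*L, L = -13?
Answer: 3862962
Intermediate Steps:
A(K, c) = -26 - 13*K (A(K, c) = (2 + K)*(-13) = -26 - 13*K)
A(239, -841) + 3866095 = (-26 - 13*239) + 3866095 = (-26 - 3107) + 3866095 = -3133 + 3866095 = 3862962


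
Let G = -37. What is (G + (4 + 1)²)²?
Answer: 144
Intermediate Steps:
(G + (4 + 1)²)² = (-37 + (4 + 1)²)² = (-37 + 5²)² = (-37 + 25)² = (-12)² = 144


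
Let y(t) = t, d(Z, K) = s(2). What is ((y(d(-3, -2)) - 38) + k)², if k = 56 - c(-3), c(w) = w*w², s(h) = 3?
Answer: 2304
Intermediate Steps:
d(Z, K) = 3
c(w) = w³
k = 83 (k = 56 - 1*(-3)³ = 56 - 1*(-27) = 56 + 27 = 83)
((y(d(-3, -2)) - 38) + k)² = ((3 - 38) + 83)² = (-35 + 83)² = 48² = 2304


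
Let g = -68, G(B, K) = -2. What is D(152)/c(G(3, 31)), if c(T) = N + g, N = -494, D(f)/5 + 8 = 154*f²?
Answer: -8895020/281 ≈ -31655.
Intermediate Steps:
D(f) = -40 + 770*f² (D(f) = -40 + 5*(154*f²) = -40 + 770*f²)
c(T) = -562 (c(T) = -494 - 68 = -562)
D(152)/c(G(3, 31)) = (-40 + 770*152²)/(-562) = (-40 + 770*23104)*(-1/562) = (-40 + 17790080)*(-1/562) = 17790040*(-1/562) = -8895020/281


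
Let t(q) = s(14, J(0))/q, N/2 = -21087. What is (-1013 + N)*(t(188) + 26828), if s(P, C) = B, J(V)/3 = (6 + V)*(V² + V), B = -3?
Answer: -217820587607/188 ≈ -1.1586e+9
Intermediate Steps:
N = -42174 (N = 2*(-21087) = -42174)
J(V) = 3*(6 + V)*(V + V²) (J(V) = 3*((6 + V)*(V² + V)) = 3*((6 + V)*(V + V²)) = 3*(6 + V)*(V + V²))
s(P, C) = -3
t(q) = -3/q
(-1013 + N)*(t(188) + 26828) = (-1013 - 42174)*(-3/188 + 26828) = -43187*(-3*1/188 + 26828) = -43187*(-3/188 + 26828) = -43187*5043661/188 = -217820587607/188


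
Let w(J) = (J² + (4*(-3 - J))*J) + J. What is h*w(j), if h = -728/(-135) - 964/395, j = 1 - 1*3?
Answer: 62968/2133 ≈ 29.521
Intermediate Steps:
j = -2 (j = 1 - 3 = -2)
w(J) = J + J² + J*(-12 - 4*J) (w(J) = (J² + (-12 - 4*J)*J) + J = (J² + J*(-12 - 4*J)) + J = J + J² + J*(-12 - 4*J))
h = 31484/10665 (h = -728*(-1/135) - 964*1/395 = 728/135 - 964/395 = 31484/10665 ≈ 2.9521)
h*w(j) = 31484*(-1*(-2)*(11 + 3*(-2)))/10665 = 31484*(-1*(-2)*(11 - 6))/10665 = 31484*(-1*(-2)*5)/10665 = (31484/10665)*10 = 62968/2133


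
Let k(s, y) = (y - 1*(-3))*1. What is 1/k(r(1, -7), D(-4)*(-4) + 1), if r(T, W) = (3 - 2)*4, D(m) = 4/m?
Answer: ⅛ ≈ 0.12500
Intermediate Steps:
r(T, W) = 4 (r(T, W) = 1*4 = 4)
k(s, y) = 3 + y (k(s, y) = (y + 3)*1 = (3 + y)*1 = 3 + y)
1/k(r(1, -7), D(-4)*(-4) + 1) = 1/(3 + ((4/(-4))*(-4) + 1)) = 1/(3 + ((4*(-¼))*(-4) + 1)) = 1/(3 + (-1*(-4) + 1)) = 1/(3 + (4 + 1)) = 1/(3 + 5) = 1/8 = ⅛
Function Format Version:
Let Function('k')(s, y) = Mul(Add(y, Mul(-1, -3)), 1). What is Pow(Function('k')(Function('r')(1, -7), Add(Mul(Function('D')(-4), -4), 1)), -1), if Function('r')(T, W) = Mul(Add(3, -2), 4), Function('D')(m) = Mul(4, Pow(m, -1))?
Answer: Rational(1, 8) ≈ 0.12500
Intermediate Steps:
Function('r')(T, W) = 4 (Function('r')(T, W) = Mul(1, 4) = 4)
Function('k')(s, y) = Add(3, y) (Function('k')(s, y) = Mul(Add(y, 3), 1) = Mul(Add(3, y), 1) = Add(3, y))
Pow(Function('k')(Function('r')(1, -7), Add(Mul(Function('D')(-4), -4), 1)), -1) = Pow(Add(3, Add(Mul(Mul(4, Pow(-4, -1)), -4), 1)), -1) = Pow(Add(3, Add(Mul(Mul(4, Rational(-1, 4)), -4), 1)), -1) = Pow(Add(3, Add(Mul(-1, -4), 1)), -1) = Pow(Add(3, Add(4, 1)), -1) = Pow(Add(3, 5), -1) = Pow(8, -1) = Rational(1, 8)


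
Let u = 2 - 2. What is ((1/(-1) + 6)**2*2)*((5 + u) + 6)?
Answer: 550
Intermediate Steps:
u = 0
((1/(-1) + 6)**2*2)*((5 + u) + 6) = ((1/(-1) + 6)**2*2)*((5 + 0) + 6) = ((1*(-1) + 6)**2*2)*(5 + 6) = ((-1 + 6)**2*2)*11 = (5**2*2)*11 = (25*2)*11 = 50*11 = 550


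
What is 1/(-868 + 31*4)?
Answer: -1/744 ≈ -0.0013441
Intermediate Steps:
1/(-868 + 31*4) = 1/(-868 + 124) = 1/(-744) = -1/744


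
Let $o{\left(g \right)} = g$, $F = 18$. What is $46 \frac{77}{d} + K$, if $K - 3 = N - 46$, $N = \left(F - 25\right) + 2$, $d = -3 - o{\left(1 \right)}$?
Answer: $- \frac{1867}{2} \approx -933.5$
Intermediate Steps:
$d = -4$ ($d = -3 - 1 = -4$)
$N = -5$ ($N = \left(18 - 25\right) + 2 = -7 + 2 = -5$)
$K = -48$ ($K = 3 - 51 = -48$)
$46 \frac{77}{d} + K = 46 \frac{77}{-4} - 48 = 46 \cdot 77 \left(- \frac{1}{4}\right) - 48 = 46 \left(- \frac{77}{4}\right) - 48 = - \frac{1771}{2} - 48 = - \frac{1867}{2}$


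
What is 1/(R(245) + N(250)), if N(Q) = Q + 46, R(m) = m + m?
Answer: 1/786 ≈ 0.0012723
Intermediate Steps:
R(m) = 2*m
N(Q) = 46 + Q
1/(R(245) + N(250)) = 1/(2*245 + (46 + 250)) = 1/(490 + 296) = 1/786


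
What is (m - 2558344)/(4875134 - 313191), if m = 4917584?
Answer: 2359240/4561943 ≈ 0.51716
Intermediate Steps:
(m - 2558344)/(4875134 - 313191) = (4917584 - 2558344)/(4875134 - 313191) = 2359240/4561943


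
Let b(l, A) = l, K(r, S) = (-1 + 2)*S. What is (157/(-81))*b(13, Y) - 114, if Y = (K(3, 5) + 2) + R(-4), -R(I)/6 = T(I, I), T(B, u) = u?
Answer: -11275/81 ≈ -139.20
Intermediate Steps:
R(I) = -6*I
K(r, S) = S (K(r, S) = 1*S = S)
Y = 31 (Y = (5 + 2) - 6*(-4) = 7 + 24 = 31)
(157/(-81))*b(13, Y) - 114 = (157/(-81))*13 - 114 = (157*(-1/81))*13 - 114 = -157/81*13 - 114 = -2041/81 - 114 = -11275/81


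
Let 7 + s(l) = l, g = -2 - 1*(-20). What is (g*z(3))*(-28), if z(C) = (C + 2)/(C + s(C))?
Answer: 2520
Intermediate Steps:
g = 18 (g = -2 + 20 = 18)
s(l) = -7 + l
z(C) = (2 + C)/(-7 + 2*C) (z(C) = (C + 2)/(C + (-7 + C)) = (2 + C)/(-7 + 2*C))
(g*z(3))*(-28) = (18*((2 + 3)/(-7 + 2*3)))*(-28) = (18*(5/(-7 + 6)))*(-28) = (18*(5/(-1)))*(-28) = (18*(-1*5))*(-28) = (18*(-5))*(-28) = -90*(-28) = 2520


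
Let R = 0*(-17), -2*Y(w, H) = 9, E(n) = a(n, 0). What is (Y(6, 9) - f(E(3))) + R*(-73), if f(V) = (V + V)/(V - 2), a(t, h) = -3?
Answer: -57/10 ≈ -5.7000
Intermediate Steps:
E(n) = -3
Y(w, H) = -9/2 (Y(w, H) = -½*9 = -9/2)
f(V) = 2*V/(-2 + V) (f(V) = (2*V)/(-2 + V) = 2*V/(-2 + V))
R = 0
(Y(6, 9) - f(E(3))) + R*(-73) = (-9/2 - 2*(-3)/(-2 - 3)) + 0*(-73) = (-9/2 - 2*(-3)/(-5)) + 0 = (-9/2 - 2*(-3)*(-1)/5) + 0 = (-9/2 - 1*6/5) + 0 = (-9/2 - 6/5) + 0 = -57/10 + 0 = -57/10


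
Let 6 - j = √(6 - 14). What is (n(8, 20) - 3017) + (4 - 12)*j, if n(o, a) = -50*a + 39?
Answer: -4026 + 16*I*√2 ≈ -4026.0 + 22.627*I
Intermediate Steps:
j = 6 - 2*I*√2 (j = 6 - √(6 - 14) = 6 - √(-8) = 6 - 2*I*√2 ≈ 6.0 - 2.8284*I)
n(o, a) = 39 - 50*a
(n(8, 20) - 3017) + (4 - 12)*j = ((39 - 50*20) - 3017) + (4 - 12)*(6 - 2*I*√2) = ((39 - 1000) - 3017) - 8*(6 - 2*I*√2) = (-961 - 3017) + (-48 + 16*I*√2) = -3978 + (-48 + 16*I*√2) = -4026 + 16*I*√2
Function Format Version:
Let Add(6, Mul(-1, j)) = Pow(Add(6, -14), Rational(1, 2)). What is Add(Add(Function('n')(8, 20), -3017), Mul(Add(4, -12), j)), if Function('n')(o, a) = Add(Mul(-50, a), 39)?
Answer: Add(-4026, Mul(16, I, Pow(2, Rational(1, 2)))) ≈ Add(-4026.0, Mul(22.627, I))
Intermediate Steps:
j = Add(6, Mul(-2, I, Pow(2, Rational(1, 2)))) (j = Add(6, Mul(-1, Pow(Add(6, -14), Rational(1, 2)))) = Add(6, Mul(-1, Pow(-8, Rational(1, 2)))) = Add(6, Mul(-1, Mul(2, I, Pow(2, Rational(1, 2))))) = Add(6, Mul(-2, I, Pow(2, Rational(1, 2)))) ≈ Add(6.0000, Mul(-2.8284, I)))
Function('n')(o, a) = Add(39, Mul(-50, a))
Add(Add(Function('n')(8, 20), -3017), Mul(Add(4, -12), j)) = Add(Add(Add(39, Mul(-50, 20)), -3017), Mul(Add(4, -12), Add(6, Mul(-2, I, Pow(2, Rational(1, 2)))))) = Add(Add(Add(39, -1000), -3017), Mul(-8, Add(6, Mul(-2, I, Pow(2, Rational(1, 2)))))) = Add(Add(-961, -3017), Add(-48, Mul(16, I, Pow(2, Rational(1, 2))))) = Add(-3978, Add(-48, Mul(16, I, Pow(2, Rational(1, 2))))) = Add(-4026, Mul(16, I, Pow(2, Rational(1, 2))))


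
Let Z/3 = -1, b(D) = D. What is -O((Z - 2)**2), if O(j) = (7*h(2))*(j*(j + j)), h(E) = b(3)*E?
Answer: -52500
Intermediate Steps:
Z = -3 (Z = 3*(-1) = -3)
h(E) = 3*E
O(j) = 84*j**2 (O(j) = (7*(3*2))*(j*(j + j)) = (7*6)*(j*(2*j)) = 42*(2*j**2) = 84*j**2)
-O((Z - 2)**2) = -84*((-3 - 2)**2)**2 = -84*((-5)**2)**2 = -84*25**2 = -84*625 = -1*52500 = -52500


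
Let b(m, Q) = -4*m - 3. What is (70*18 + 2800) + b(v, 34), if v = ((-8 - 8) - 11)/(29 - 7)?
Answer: 44681/11 ≈ 4061.9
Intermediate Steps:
v = -27/22 (v = (-16 - 11)/22 = -27*1/22 = -27/22 ≈ -1.2273)
b(m, Q) = -3 - 4*m
(70*18 + 2800) + b(v, 34) = (70*18 + 2800) + (-3 - 4*(-27/22)) = (1260 + 2800) + (-3 + 54/11) = 4060 + 21/11 = 44681/11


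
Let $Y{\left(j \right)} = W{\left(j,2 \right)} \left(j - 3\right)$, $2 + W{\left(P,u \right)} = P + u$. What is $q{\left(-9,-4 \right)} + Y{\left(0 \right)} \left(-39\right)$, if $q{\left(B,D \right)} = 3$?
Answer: $3$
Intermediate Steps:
$W{\left(P,u \right)} = -2 + P + u$ ($W{\left(P,u \right)} = -2 + \left(P + u\right) = -2 + P + u$)
$Y{\left(j \right)} = j \left(-3 + j\right)$ ($Y{\left(j \right)} = \left(-2 + j + 2\right) \left(j - 3\right) = j \left(-3 + j\right)$)
$q{\left(-9,-4 \right)} + Y{\left(0 \right)} \left(-39\right) = 3 + 0 \left(-3 + 0\right) \left(-39\right) = 3 + 0 \left(-3\right) \left(-39\right) = 3 + 0 \left(-39\right) = 3 + 0 = 3$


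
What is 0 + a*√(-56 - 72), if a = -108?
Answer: -864*I*√2 ≈ -1221.9*I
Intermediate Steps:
0 + a*√(-56 - 72) = 0 - 108*√(-56 - 72) = 0 - 864*I*√2 = -864*I*√2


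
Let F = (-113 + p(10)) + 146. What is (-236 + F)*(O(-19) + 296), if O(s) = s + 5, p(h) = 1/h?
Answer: -286089/5 ≈ -57218.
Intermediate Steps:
F = 331/10 (F = (-113 + 1/10) + 146 = -1129/10 + 146 = 331/10 ≈ 33.100)
O(s) = 5 + s
(-236 + F)*(O(-19) + 296) = (-236 + 331/10)*((5 - 19) + 296) = -2029*(-14 + 296)/10 = -2029/10*282 = -286089/5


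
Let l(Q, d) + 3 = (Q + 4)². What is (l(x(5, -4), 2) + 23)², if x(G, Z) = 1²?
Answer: 2025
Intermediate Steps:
x(G, Z) = 1
l(Q, d) = -3 + (4 + Q)² (l(Q, d) = -3 + (Q + 4)² = -3 + (4 + Q)²)
(l(x(5, -4), 2) + 23)² = ((-3 + (4 + 1)²) + 23)² = ((-3 + 5²) + 23)² = ((-3 + 25) + 23)² = (22 + 23)² = 45² = 2025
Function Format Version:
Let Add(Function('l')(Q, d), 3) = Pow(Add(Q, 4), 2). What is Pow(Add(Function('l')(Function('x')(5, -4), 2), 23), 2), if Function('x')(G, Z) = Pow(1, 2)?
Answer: 2025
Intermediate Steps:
Function('x')(G, Z) = 1
Function('l')(Q, d) = Add(-3, Pow(Add(4, Q), 2)) (Function('l')(Q, d) = Add(-3, Pow(Add(Q, 4), 2)) = Add(-3, Pow(Add(4, Q), 2)))
Pow(Add(Function('l')(Function('x')(5, -4), 2), 23), 2) = Pow(Add(Add(-3, Pow(Add(4, 1), 2)), 23), 2) = Pow(Add(Add(-3, Pow(5, 2)), 23), 2) = Pow(Add(Add(-3, 25), 23), 2) = Pow(Add(22, 23), 2) = Pow(45, 2) = 2025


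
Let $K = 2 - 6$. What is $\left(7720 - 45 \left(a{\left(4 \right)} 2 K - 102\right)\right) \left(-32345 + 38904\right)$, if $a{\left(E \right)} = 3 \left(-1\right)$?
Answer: $73657570$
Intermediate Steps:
$K = -4$ ($K = 2 - 6 = -4$)
$a{\left(E \right)} = -3$
$\left(7720 - 45 \left(a{\left(4 \right)} 2 K - 102\right)\right) \left(-32345 + 38904\right) = \left(7720 - 45 \left(- 3 \cdot 2 \left(-4\right) - 102\right)\right) \left(-32345 + 38904\right) = \left(7720 - 45 \left(\left(-3\right) \left(-8\right) - 102\right)\right) 6559 = \left(7720 - 45 \left(24 - 102\right)\right) 6559 = \left(7720 - -3510\right) 6559 = \left(7720 + 3510\right) 6559 = 11230 \cdot 6559 = 73657570$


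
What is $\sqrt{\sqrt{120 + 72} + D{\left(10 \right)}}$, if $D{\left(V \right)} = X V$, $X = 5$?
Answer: $\sqrt{50 + 8 \sqrt{3}} \approx 7.991$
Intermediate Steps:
$D{\left(V \right)} = 5 V$
$\sqrt{\sqrt{120 + 72} + D{\left(10 \right)}} = \sqrt{\sqrt{120 + 72} + 5 \cdot 10} = \sqrt{\sqrt{192} + 50} = \sqrt{8 \sqrt{3} + 50} = \sqrt{50 + 8 \sqrt{3}}$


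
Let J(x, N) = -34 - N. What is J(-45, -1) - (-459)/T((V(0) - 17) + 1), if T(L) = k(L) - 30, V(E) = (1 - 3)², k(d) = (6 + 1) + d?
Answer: -1614/35 ≈ -46.114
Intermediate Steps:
k(d) = 7 + d
V(E) = 4 (V(E) = (-2)² = 4)
T(L) = -23 + L (T(L) = (7 + L) - 30 = -23 + L)
J(-45, -1) - (-459)/T((V(0) - 17) + 1) = (-34 - 1*(-1)) - (-459)/(-23 + ((4 - 17) + 1)) = (-34 + 1) - (-459)/(-23 + (-13 + 1)) = -33 - (-459)/(-23 - 12) = -33 - (-459)/(-35) = -33 - (-459)*(-1)/35 = -33 - 1*459/35 = -33 - 459/35 = -1614/35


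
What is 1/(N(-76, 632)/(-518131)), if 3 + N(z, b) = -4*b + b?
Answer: 518131/1899 ≈ 272.84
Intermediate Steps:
N(z, b) = -3 - 3*b (N(z, b) = -3 + (-4*b + b) = -3 - 3*b)
1/(N(-76, 632)/(-518131)) = 1/((-3 - 3*632)/(-518131)) = 1/((-3 - 1896)*(-1/518131)) = 1/(-1899*(-1/518131)) = 1/(1899/518131) = 518131/1899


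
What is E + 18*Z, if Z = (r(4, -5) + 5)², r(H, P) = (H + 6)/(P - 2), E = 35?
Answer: 12965/49 ≈ 264.59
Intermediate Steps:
r(H, P) = (6 + H)/(-2 + P)
Z = 625/49 (Z = ((6 + 4)/(-2 - 5) + 5)² = (10/(-7) + 5)² = (-⅐*10 + 5)² = (-10/7 + 5)² = (25/7)² = 625/49 ≈ 12.755)
E + 18*Z = 35 + 18*(625/49) = 35 + 11250/49 = 12965/49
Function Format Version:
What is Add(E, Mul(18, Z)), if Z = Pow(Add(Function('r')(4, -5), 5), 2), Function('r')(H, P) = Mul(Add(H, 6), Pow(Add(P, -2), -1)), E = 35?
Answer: Rational(12965, 49) ≈ 264.59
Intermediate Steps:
Function('r')(H, P) = Mul(Pow(Add(-2, P), -1), Add(6, H)) (Function('r')(H, P) = Mul(Add(6, H), Pow(Add(-2, P), -1)) = Mul(Pow(Add(-2, P), -1), Add(6, H)))
Z = Rational(625, 49) (Z = Pow(Add(Mul(Pow(Add(-2, -5), -1), Add(6, 4)), 5), 2) = Pow(Add(Mul(Pow(-7, -1), 10), 5), 2) = Pow(Add(Mul(Rational(-1, 7), 10), 5), 2) = Pow(Add(Rational(-10, 7), 5), 2) = Pow(Rational(25, 7), 2) = Rational(625, 49) ≈ 12.755)
Add(E, Mul(18, Z)) = Add(35, Mul(18, Rational(625, 49))) = Add(35, Rational(11250, 49)) = Rational(12965, 49)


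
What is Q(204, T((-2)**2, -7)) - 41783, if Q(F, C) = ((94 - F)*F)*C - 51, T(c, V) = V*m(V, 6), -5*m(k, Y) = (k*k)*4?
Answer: -6199370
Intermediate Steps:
m(k, Y) = -4*k**2/5 (m(k, Y) = -k*k*4/5 = -k**2*4/5 = -4*k**2/5)
T(c, V) = -4*V**3/5 (T(c, V) = V*(-4*V**2/5) = -4*V**3/5)
Q(F, C) = -51 + C*F*(94 - F) (Q(F, C) = (F*(94 - F))*C - 51 = C*F*(94 - F) - 51 = -51 + C*F*(94 - F))
Q(204, T((-2)**2, -7)) - 41783 = (-51 - 1*(-4/5*(-7)**3)*204**2 + 94*(-4/5*(-7)**3)*204) - 41783 = (-51 - 1*(-4/5*(-343))*41616 + 94*(-4/5*(-343))*204) - 41783 = (-51 - 1*1372/5*41616 + 94*(1372/5)*204) - 41783 = (-51 - 57097152/5 + 26309472/5) - 41783 = -6157587 - 41783 = -6199370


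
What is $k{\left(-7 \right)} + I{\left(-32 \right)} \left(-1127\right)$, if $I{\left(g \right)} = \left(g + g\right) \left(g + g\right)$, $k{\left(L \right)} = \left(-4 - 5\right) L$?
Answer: $-4616129$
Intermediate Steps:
$k{\left(L \right)} = - 9 L$
$I{\left(g \right)} = 4 g^{2}$ ($I{\left(g \right)} = 2 g 2 g = 4 g^{2}$)
$k{\left(-7 \right)} + I{\left(-32 \right)} \left(-1127\right) = \left(-9\right) \left(-7\right) + 4 \left(-32\right)^{2} \left(-1127\right) = 63 + 4 \cdot 1024 \left(-1127\right) = 63 + 4096 \left(-1127\right) = 63 - 4616192 = -4616129$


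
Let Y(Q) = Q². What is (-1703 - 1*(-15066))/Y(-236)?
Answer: 13363/55696 ≈ 0.23993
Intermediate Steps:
(-1703 - 1*(-15066))/Y(-236) = (-1703 - 1*(-15066))/((-236)²) = (-1703 + 15066)/55696 = 13363*(1/55696) = 13363/55696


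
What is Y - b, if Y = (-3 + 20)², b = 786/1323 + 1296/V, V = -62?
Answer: 4228565/13671 ≈ 309.31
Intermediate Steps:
b = -277646/13671 (b = 786/1323 + 1296/(-62) = 786*(1/1323) + 1296*(-1/62) = 262/441 - 648/31 = -277646/13671 ≈ -20.309)
Y = 289 (Y = 17² = 289)
Y - b = 289 - 1*(-277646/13671) = 289 + 277646/13671 = 4228565/13671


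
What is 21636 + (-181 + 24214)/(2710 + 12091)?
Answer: 320258469/14801 ≈ 21638.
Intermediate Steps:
21636 + (-181 + 24214)/(2710 + 12091) = 21636 + 24033/14801 = 320258469/14801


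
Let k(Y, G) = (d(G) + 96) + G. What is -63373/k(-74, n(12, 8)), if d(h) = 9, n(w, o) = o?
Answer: -63373/113 ≈ -560.82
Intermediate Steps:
k(Y, G) = 105 + G (k(Y, G) = (9 + 96) + G = 105 + G)
-63373/k(-74, n(12, 8)) = -63373/(105 + 8) = -63373/113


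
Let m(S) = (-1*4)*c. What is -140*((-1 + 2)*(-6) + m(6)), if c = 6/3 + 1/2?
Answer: 2240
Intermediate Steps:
c = 5/2 (c = 6*(1/3) + 1*(1/2) = 2 + 1/2 = 5/2 ≈ 2.5000)
m(S) = -10 (m(S) = -1*4*(5/2) = -4*5/2 = -10)
-140*((-1 + 2)*(-6) + m(6)) = -140*((-1 + 2)*(-6) - 10) = -140*(1*(-6) - 10) = -140*(-6 - 10) = -140*(-16) = 2240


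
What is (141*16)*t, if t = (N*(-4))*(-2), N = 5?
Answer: 90240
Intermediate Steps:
t = 40 (t = (5*(-4))*(-2) = -20*(-2) = 40)
(141*16)*t = (141*16)*40 = 2256*40 = 90240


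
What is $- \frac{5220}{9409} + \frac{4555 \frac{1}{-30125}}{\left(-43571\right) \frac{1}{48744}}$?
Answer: $- \frac{952515713844}{2470006222475} \approx -0.38563$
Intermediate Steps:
$- \frac{5220}{9409} + \frac{4555 \frac{1}{-30125}}{\left(-43571\right) \frac{1}{48744}} = \left(-5220\right) \frac{1}{9409} + \frac{4555 \left(- \frac{1}{30125}\right)}{\left(-43571\right) \frac{1}{48744}} = - \frac{5220}{9409} - \frac{911}{6025 \left(- \frac{43571}{48744}\right)} = - \frac{5220}{9409} - - \frac{44405784}{262515275} = - \frac{5220}{9409} + \frac{44405784}{262515275} = - \frac{952515713844}{2470006222475}$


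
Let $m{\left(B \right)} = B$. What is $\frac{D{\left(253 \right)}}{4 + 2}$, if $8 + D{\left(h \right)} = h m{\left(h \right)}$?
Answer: $\frac{64001}{6} \approx 10667.0$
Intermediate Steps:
$D{\left(h \right)} = -8 + h^{2}$ ($D{\left(h \right)} = -8 + h h = -8 + h^{2}$)
$\frac{D{\left(253 \right)}}{4 + 2} = \frac{-8 + 253^{2}}{4 + 2} = \frac{-8 + 64009}{6} = \frac{1}{6} \cdot 64001 = \frac{64001}{6}$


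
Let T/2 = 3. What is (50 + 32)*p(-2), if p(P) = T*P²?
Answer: 1968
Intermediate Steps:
T = 6 (T = 2*3 = 6)
p(P) = 6*P²
(50 + 32)*p(-2) = (50 + 32)*(6*(-2)²) = 82*(6*4) = 82*24 = 1968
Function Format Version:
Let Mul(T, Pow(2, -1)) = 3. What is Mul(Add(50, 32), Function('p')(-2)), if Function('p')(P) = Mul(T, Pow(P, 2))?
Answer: 1968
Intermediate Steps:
T = 6 (T = Mul(2, 3) = 6)
Function('p')(P) = Mul(6, Pow(P, 2))
Mul(Add(50, 32), Function('p')(-2)) = Mul(Add(50, 32), Mul(6, Pow(-2, 2))) = Mul(82, Mul(6, 4)) = Mul(82, 24) = 1968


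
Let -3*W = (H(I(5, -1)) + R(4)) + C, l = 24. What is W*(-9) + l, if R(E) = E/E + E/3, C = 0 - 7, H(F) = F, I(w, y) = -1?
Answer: 7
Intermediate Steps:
C = -7
R(E) = 1 + E/3 (R(E) = 1 + E*(1/3) = 1 + E/3)
W = 17/9 (W = -((-1 + (1 + (1/3)*4)) - 7)/3 = -((-1 + (1 + 4/3)) - 7)/3 = -((-1 + 7/3) - 7)/3 = -(4/3 - 7)/3 = -1/3*(-17/3) = 17/9 ≈ 1.8889)
W*(-9) + l = (17/9)*(-9) + 24 = -17 + 24 = 7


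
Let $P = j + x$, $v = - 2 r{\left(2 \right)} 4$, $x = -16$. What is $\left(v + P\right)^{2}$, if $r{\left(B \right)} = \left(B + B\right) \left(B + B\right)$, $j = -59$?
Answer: $41209$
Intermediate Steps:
$r{\left(B \right)} = 4 B^{2}$ ($r{\left(B \right)} = 2 B 2 B = 4 B^{2}$)
$v = -128$ ($v = - 2 \cdot 4 \cdot 2^{2} \cdot 4 = - 2 \cdot 4 \cdot 4 \cdot 4 = \left(-2\right) 16 \cdot 4 = \left(-32\right) 4 = -128$)
$P = -75$ ($P = -59 - 16 = -75$)
$\left(v + P\right)^{2} = \left(-128 - 75\right)^{2} = \left(-203\right)^{2} = 41209$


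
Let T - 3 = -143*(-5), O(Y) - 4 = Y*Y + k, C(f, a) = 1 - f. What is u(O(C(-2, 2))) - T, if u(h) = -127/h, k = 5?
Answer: -13051/18 ≈ -725.06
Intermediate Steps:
O(Y) = 9 + Y**2 (O(Y) = 4 + (Y*Y + 5) = 4 + (Y**2 + 5) = 4 + (5 + Y**2) = 9 + Y**2)
T = 718 (T = 3 - 143*(-5) = 3 + 715 = 718)
u(O(C(-2, 2))) - T = -127/(9 + (1 - 1*(-2))**2) - 1*718 = -127/(9 + (1 + 2)**2) - 718 = -127/(9 + 3**2) - 718 = -127/(9 + 9) - 718 = -127/18 - 718 = -13051/18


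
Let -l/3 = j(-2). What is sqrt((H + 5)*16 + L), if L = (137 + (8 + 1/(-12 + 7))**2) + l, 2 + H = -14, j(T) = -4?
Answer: 3*sqrt(94)/5 ≈ 5.8172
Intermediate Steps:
l = 12 (l = -3*(-4) = 12)
H = -16 (H = -2 - 14 = -16)
L = 5246/25 (L = (137 + (8 + 1/(-12 + 7))**2) + 12 = (137 + (8 + 1/(-5))**2) + 12 = (137 + (8 - 1/5)**2) + 12 = (137 + (39/5)**2) + 12 = (137 + 1521/25) + 12 = 4946/25 + 12 = 5246/25 ≈ 209.84)
sqrt((H + 5)*16 + L) = sqrt((-16 + 5)*16 + 5246/25) = sqrt(-11*16 + 5246/25) = sqrt(-176 + 5246/25) = sqrt(846/25) = 3*sqrt(94)/5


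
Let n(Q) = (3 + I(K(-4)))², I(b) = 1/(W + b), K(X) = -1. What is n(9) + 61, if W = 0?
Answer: 65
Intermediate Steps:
I(b) = 1/b (I(b) = 1/(0 + b) = 1/b)
n(Q) = 4 (n(Q) = (3 + 1/(-1))² = (3 - 1)² = 2² = 4)
n(9) + 61 = 4 + 61 = 65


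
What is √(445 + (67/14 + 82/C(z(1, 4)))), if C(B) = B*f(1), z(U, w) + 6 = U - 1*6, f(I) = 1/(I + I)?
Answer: √10313534/154 ≈ 20.854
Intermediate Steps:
f(I) = 1/(2*I)
z(U, w) = -12 + U (z(U, w) = -6 + (U - 1*6) = -6 + (U - 6) = -6 + (-6 + U) = -12 + U)
C(B) = B/2 (C(B) = B*((½)/1) = B*((½)*1) = B*(½) = B/2)
√(445 + (67/14 + 82/C(z(1, 4)))) = √(445 + (67/14 + 82/(((-12 + 1)/2)))) = √(445 + (67*(1/14) + 82/(((½)*(-11))))) = √(445 + (67/14 + 82/(-11/2))) = √(445 + (67/14 + 82*(-2/11))) = √(445 + (67/14 - 164/11)) = √(445 - 1559/154) = √(66971/154) = √10313534/154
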